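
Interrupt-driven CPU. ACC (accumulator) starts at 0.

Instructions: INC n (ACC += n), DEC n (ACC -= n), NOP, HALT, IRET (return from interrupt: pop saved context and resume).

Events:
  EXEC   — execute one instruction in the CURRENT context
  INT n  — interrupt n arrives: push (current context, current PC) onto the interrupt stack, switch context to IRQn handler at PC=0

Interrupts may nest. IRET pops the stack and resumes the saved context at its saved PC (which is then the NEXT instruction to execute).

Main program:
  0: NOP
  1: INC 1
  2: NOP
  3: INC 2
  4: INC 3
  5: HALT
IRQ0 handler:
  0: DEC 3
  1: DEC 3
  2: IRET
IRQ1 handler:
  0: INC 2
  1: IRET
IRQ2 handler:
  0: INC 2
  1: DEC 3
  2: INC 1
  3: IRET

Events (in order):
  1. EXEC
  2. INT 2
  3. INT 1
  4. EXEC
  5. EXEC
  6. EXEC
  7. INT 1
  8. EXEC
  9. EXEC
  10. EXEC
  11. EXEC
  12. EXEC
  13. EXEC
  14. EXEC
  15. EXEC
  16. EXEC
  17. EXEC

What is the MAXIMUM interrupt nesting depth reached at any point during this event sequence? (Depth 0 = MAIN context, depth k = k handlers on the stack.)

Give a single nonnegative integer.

Event 1 (EXEC): [MAIN] PC=0: NOP [depth=0]
Event 2 (INT 2): INT 2 arrives: push (MAIN, PC=1), enter IRQ2 at PC=0 (depth now 1) [depth=1]
Event 3 (INT 1): INT 1 arrives: push (IRQ2, PC=0), enter IRQ1 at PC=0 (depth now 2) [depth=2]
Event 4 (EXEC): [IRQ1] PC=0: INC 2 -> ACC=2 [depth=2]
Event 5 (EXEC): [IRQ1] PC=1: IRET -> resume IRQ2 at PC=0 (depth now 1) [depth=1]
Event 6 (EXEC): [IRQ2] PC=0: INC 2 -> ACC=4 [depth=1]
Event 7 (INT 1): INT 1 arrives: push (IRQ2, PC=1), enter IRQ1 at PC=0 (depth now 2) [depth=2]
Event 8 (EXEC): [IRQ1] PC=0: INC 2 -> ACC=6 [depth=2]
Event 9 (EXEC): [IRQ1] PC=1: IRET -> resume IRQ2 at PC=1 (depth now 1) [depth=1]
Event 10 (EXEC): [IRQ2] PC=1: DEC 3 -> ACC=3 [depth=1]
Event 11 (EXEC): [IRQ2] PC=2: INC 1 -> ACC=4 [depth=1]
Event 12 (EXEC): [IRQ2] PC=3: IRET -> resume MAIN at PC=1 (depth now 0) [depth=0]
Event 13 (EXEC): [MAIN] PC=1: INC 1 -> ACC=5 [depth=0]
Event 14 (EXEC): [MAIN] PC=2: NOP [depth=0]
Event 15 (EXEC): [MAIN] PC=3: INC 2 -> ACC=7 [depth=0]
Event 16 (EXEC): [MAIN] PC=4: INC 3 -> ACC=10 [depth=0]
Event 17 (EXEC): [MAIN] PC=5: HALT [depth=0]
Max depth observed: 2

Answer: 2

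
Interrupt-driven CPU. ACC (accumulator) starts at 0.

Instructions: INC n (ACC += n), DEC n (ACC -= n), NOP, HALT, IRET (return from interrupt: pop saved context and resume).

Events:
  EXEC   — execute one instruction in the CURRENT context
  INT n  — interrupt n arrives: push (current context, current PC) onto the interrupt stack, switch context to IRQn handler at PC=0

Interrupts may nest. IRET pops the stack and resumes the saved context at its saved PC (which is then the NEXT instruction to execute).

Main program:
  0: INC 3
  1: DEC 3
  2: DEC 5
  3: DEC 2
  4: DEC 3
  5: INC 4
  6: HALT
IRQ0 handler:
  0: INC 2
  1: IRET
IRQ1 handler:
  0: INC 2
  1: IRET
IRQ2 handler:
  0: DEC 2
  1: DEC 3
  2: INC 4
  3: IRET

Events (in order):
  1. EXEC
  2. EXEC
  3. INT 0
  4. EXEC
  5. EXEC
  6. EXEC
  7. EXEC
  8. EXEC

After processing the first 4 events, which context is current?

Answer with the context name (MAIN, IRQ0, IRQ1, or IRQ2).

Event 1 (EXEC): [MAIN] PC=0: INC 3 -> ACC=3
Event 2 (EXEC): [MAIN] PC=1: DEC 3 -> ACC=0
Event 3 (INT 0): INT 0 arrives: push (MAIN, PC=2), enter IRQ0 at PC=0 (depth now 1)
Event 4 (EXEC): [IRQ0] PC=0: INC 2 -> ACC=2

Answer: IRQ0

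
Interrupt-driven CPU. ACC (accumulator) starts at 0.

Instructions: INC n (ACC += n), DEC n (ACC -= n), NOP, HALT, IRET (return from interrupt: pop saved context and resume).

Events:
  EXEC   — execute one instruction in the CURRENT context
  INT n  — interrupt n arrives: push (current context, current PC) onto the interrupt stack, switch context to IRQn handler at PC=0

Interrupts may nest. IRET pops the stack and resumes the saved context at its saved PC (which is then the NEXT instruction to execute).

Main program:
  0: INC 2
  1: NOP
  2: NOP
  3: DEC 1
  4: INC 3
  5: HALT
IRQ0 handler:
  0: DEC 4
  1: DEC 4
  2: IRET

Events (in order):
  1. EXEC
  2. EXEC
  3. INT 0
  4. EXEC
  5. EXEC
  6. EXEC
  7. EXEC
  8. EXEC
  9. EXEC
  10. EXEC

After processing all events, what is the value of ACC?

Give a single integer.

Event 1 (EXEC): [MAIN] PC=0: INC 2 -> ACC=2
Event 2 (EXEC): [MAIN] PC=1: NOP
Event 3 (INT 0): INT 0 arrives: push (MAIN, PC=2), enter IRQ0 at PC=0 (depth now 1)
Event 4 (EXEC): [IRQ0] PC=0: DEC 4 -> ACC=-2
Event 5 (EXEC): [IRQ0] PC=1: DEC 4 -> ACC=-6
Event 6 (EXEC): [IRQ0] PC=2: IRET -> resume MAIN at PC=2 (depth now 0)
Event 7 (EXEC): [MAIN] PC=2: NOP
Event 8 (EXEC): [MAIN] PC=3: DEC 1 -> ACC=-7
Event 9 (EXEC): [MAIN] PC=4: INC 3 -> ACC=-4
Event 10 (EXEC): [MAIN] PC=5: HALT

Answer: -4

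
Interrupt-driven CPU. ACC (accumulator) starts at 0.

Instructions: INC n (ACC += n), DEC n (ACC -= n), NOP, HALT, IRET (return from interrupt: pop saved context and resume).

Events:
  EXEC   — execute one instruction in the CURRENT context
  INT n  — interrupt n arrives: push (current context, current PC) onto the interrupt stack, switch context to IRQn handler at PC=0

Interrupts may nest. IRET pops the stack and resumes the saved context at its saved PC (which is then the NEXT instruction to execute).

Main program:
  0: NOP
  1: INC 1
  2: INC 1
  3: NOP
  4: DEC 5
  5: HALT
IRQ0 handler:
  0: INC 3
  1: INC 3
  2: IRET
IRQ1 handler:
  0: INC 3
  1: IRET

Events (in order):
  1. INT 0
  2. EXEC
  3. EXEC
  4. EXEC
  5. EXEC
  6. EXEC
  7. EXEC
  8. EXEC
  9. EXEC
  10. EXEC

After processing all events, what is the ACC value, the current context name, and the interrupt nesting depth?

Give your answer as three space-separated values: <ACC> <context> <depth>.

Event 1 (INT 0): INT 0 arrives: push (MAIN, PC=0), enter IRQ0 at PC=0 (depth now 1)
Event 2 (EXEC): [IRQ0] PC=0: INC 3 -> ACC=3
Event 3 (EXEC): [IRQ0] PC=1: INC 3 -> ACC=6
Event 4 (EXEC): [IRQ0] PC=2: IRET -> resume MAIN at PC=0 (depth now 0)
Event 5 (EXEC): [MAIN] PC=0: NOP
Event 6 (EXEC): [MAIN] PC=1: INC 1 -> ACC=7
Event 7 (EXEC): [MAIN] PC=2: INC 1 -> ACC=8
Event 8 (EXEC): [MAIN] PC=3: NOP
Event 9 (EXEC): [MAIN] PC=4: DEC 5 -> ACC=3
Event 10 (EXEC): [MAIN] PC=5: HALT

Answer: 3 MAIN 0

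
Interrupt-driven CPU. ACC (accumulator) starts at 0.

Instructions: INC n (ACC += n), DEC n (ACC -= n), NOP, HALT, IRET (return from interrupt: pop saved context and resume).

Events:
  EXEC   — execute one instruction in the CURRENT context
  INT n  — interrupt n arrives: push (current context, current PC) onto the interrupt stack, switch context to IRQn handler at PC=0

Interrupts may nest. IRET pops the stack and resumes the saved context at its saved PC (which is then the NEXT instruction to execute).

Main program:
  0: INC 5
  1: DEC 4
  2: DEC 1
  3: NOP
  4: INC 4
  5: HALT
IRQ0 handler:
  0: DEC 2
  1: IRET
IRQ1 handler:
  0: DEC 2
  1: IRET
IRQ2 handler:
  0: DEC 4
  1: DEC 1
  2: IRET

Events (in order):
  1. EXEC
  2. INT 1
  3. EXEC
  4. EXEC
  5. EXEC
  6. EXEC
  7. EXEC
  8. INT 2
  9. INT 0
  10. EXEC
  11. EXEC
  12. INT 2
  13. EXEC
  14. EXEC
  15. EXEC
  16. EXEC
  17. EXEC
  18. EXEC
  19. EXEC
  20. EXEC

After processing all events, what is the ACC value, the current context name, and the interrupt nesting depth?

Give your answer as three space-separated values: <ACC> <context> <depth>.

Answer: -10 MAIN 0

Derivation:
Event 1 (EXEC): [MAIN] PC=0: INC 5 -> ACC=5
Event 2 (INT 1): INT 1 arrives: push (MAIN, PC=1), enter IRQ1 at PC=0 (depth now 1)
Event 3 (EXEC): [IRQ1] PC=0: DEC 2 -> ACC=3
Event 4 (EXEC): [IRQ1] PC=1: IRET -> resume MAIN at PC=1 (depth now 0)
Event 5 (EXEC): [MAIN] PC=1: DEC 4 -> ACC=-1
Event 6 (EXEC): [MAIN] PC=2: DEC 1 -> ACC=-2
Event 7 (EXEC): [MAIN] PC=3: NOP
Event 8 (INT 2): INT 2 arrives: push (MAIN, PC=4), enter IRQ2 at PC=0 (depth now 1)
Event 9 (INT 0): INT 0 arrives: push (IRQ2, PC=0), enter IRQ0 at PC=0 (depth now 2)
Event 10 (EXEC): [IRQ0] PC=0: DEC 2 -> ACC=-4
Event 11 (EXEC): [IRQ0] PC=1: IRET -> resume IRQ2 at PC=0 (depth now 1)
Event 12 (INT 2): INT 2 arrives: push (IRQ2, PC=0), enter IRQ2 at PC=0 (depth now 2)
Event 13 (EXEC): [IRQ2] PC=0: DEC 4 -> ACC=-8
Event 14 (EXEC): [IRQ2] PC=1: DEC 1 -> ACC=-9
Event 15 (EXEC): [IRQ2] PC=2: IRET -> resume IRQ2 at PC=0 (depth now 1)
Event 16 (EXEC): [IRQ2] PC=0: DEC 4 -> ACC=-13
Event 17 (EXEC): [IRQ2] PC=1: DEC 1 -> ACC=-14
Event 18 (EXEC): [IRQ2] PC=2: IRET -> resume MAIN at PC=4 (depth now 0)
Event 19 (EXEC): [MAIN] PC=4: INC 4 -> ACC=-10
Event 20 (EXEC): [MAIN] PC=5: HALT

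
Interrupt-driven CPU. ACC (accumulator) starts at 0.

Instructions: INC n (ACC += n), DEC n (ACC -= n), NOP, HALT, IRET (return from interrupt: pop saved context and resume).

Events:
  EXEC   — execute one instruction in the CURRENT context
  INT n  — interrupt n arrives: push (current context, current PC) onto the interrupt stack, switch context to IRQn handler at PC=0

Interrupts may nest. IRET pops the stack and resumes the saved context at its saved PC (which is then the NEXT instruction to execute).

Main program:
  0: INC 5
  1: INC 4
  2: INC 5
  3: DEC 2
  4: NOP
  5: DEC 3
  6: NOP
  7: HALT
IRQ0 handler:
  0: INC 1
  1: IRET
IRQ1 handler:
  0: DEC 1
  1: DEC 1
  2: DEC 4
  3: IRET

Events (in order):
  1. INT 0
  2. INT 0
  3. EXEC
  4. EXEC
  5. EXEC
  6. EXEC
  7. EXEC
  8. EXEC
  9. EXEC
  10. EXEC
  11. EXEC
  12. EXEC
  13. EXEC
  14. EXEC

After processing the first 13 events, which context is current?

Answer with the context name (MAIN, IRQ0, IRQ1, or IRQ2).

Answer: MAIN

Derivation:
Event 1 (INT 0): INT 0 arrives: push (MAIN, PC=0), enter IRQ0 at PC=0 (depth now 1)
Event 2 (INT 0): INT 0 arrives: push (IRQ0, PC=0), enter IRQ0 at PC=0 (depth now 2)
Event 3 (EXEC): [IRQ0] PC=0: INC 1 -> ACC=1
Event 4 (EXEC): [IRQ0] PC=1: IRET -> resume IRQ0 at PC=0 (depth now 1)
Event 5 (EXEC): [IRQ0] PC=0: INC 1 -> ACC=2
Event 6 (EXEC): [IRQ0] PC=1: IRET -> resume MAIN at PC=0 (depth now 0)
Event 7 (EXEC): [MAIN] PC=0: INC 5 -> ACC=7
Event 8 (EXEC): [MAIN] PC=1: INC 4 -> ACC=11
Event 9 (EXEC): [MAIN] PC=2: INC 5 -> ACC=16
Event 10 (EXEC): [MAIN] PC=3: DEC 2 -> ACC=14
Event 11 (EXEC): [MAIN] PC=4: NOP
Event 12 (EXEC): [MAIN] PC=5: DEC 3 -> ACC=11
Event 13 (EXEC): [MAIN] PC=6: NOP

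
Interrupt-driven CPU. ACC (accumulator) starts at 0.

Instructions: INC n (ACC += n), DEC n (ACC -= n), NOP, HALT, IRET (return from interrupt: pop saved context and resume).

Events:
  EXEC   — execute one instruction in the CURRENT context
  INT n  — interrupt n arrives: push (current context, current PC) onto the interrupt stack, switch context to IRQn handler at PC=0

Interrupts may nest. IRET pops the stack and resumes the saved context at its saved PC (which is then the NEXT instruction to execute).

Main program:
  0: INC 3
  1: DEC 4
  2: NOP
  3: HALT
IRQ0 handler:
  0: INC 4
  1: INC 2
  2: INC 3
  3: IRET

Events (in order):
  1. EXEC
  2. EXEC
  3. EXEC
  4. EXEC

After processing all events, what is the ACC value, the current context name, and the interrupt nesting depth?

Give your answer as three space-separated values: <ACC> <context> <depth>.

Event 1 (EXEC): [MAIN] PC=0: INC 3 -> ACC=3
Event 2 (EXEC): [MAIN] PC=1: DEC 4 -> ACC=-1
Event 3 (EXEC): [MAIN] PC=2: NOP
Event 4 (EXEC): [MAIN] PC=3: HALT

Answer: -1 MAIN 0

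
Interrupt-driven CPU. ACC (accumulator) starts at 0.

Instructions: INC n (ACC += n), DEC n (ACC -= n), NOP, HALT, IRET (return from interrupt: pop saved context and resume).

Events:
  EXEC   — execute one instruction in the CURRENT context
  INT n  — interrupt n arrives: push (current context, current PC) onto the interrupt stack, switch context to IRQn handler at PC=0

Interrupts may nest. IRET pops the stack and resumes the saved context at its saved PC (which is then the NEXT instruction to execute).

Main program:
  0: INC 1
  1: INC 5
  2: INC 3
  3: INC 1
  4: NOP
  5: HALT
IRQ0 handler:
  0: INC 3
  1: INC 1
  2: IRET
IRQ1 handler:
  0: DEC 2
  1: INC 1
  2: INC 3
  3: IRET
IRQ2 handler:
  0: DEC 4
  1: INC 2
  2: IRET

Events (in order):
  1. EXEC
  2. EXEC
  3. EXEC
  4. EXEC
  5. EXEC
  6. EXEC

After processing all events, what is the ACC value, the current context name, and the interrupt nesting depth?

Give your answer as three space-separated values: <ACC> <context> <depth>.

Event 1 (EXEC): [MAIN] PC=0: INC 1 -> ACC=1
Event 2 (EXEC): [MAIN] PC=1: INC 5 -> ACC=6
Event 3 (EXEC): [MAIN] PC=2: INC 3 -> ACC=9
Event 4 (EXEC): [MAIN] PC=3: INC 1 -> ACC=10
Event 5 (EXEC): [MAIN] PC=4: NOP
Event 6 (EXEC): [MAIN] PC=5: HALT

Answer: 10 MAIN 0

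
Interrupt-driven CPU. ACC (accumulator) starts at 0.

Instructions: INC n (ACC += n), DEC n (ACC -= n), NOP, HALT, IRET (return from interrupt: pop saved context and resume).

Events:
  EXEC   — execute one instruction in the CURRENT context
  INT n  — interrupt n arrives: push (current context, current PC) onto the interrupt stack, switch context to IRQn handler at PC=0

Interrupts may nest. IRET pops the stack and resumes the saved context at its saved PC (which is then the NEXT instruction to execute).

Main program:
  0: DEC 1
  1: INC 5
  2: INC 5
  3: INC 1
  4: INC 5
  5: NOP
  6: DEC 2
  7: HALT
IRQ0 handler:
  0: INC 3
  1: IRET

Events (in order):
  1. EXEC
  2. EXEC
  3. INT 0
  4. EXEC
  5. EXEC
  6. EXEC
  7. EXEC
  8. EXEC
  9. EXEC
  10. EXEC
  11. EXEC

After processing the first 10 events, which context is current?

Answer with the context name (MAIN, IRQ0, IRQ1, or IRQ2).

Answer: MAIN

Derivation:
Event 1 (EXEC): [MAIN] PC=0: DEC 1 -> ACC=-1
Event 2 (EXEC): [MAIN] PC=1: INC 5 -> ACC=4
Event 3 (INT 0): INT 0 arrives: push (MAIN, PC=2), enter IRQ0 at PC=0 (depth now 1)
Event 4 (EXEC): [IRQ0] PC=0: INC 3 -> ACC=7
Event 5 (EXEC): [IRQ0] PC=1: IRET -> resume MAIN at PC=2 (depth now 0)
Event 6 (EXEC): [MAIN] PC=2: INC 5 -> ACC=12
Event 7 (EXEC): [MAIN] PC=3: INC 1 -> ACC=13
Event 8 (EXEC): [MAIN] PC=4: INC 5 -> ACC=18
Event 9 (EXEC): [MAIN] PC=5: NOP
Event 10 (EXEC): [MAIN] PC=6: DEC 2 -> ACC=16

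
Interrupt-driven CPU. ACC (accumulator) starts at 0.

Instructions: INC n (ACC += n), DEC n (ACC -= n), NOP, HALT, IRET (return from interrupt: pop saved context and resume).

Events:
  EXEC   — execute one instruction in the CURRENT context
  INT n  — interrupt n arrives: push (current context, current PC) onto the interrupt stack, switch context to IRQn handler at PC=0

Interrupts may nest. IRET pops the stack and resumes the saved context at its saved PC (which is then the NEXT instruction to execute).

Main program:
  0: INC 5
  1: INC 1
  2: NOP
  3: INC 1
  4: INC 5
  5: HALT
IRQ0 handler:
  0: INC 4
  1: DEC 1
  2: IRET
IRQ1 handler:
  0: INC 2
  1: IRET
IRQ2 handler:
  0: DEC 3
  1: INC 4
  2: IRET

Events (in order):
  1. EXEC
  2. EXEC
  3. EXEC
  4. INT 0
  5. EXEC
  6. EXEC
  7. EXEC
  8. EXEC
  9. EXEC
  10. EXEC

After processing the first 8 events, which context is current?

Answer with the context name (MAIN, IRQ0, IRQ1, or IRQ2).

Answer: MAIN

Derivation:
Event 1 (EXEC): [MAIN] PC=0: INC 5 -> ACC=5
Event 2 (EXEC): [MAIN] PC=1: INC 1 -> ACC=6
Event 3 (EXEC): [MAIN] PC=2: NOP
Event 4 (INT 0): INT 0 arrives: push (MAIN, PC=3), enter IRQ0 at PC=0 (depth now 1)
Event 5 (EXEC): [IRQ0] PC=0: INC 4 -> ACC=10
Event 6 (EXEC): [IRQ0] PC=1: DEC 1 -> ACC=9
Event 7 (EXEC): [IRQ0] PC=2: IRET -> resume MAIN at PC=3 (depth now 0)
Event 8 (EXEC): [MAIN] PC=3: INC 1 -> ACC=10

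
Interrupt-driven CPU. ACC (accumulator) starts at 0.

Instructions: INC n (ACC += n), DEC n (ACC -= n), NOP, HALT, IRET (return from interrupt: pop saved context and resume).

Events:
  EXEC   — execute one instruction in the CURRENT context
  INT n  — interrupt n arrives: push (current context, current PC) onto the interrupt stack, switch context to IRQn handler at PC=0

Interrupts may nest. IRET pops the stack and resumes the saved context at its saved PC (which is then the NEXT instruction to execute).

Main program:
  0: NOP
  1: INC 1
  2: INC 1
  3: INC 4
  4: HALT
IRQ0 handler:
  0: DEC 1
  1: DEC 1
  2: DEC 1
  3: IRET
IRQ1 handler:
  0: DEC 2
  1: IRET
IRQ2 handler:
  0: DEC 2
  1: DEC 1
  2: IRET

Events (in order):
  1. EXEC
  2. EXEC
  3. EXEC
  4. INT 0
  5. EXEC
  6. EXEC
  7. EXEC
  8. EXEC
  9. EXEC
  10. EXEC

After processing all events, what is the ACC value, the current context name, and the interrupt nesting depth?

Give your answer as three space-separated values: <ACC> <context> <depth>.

Answer: 3 MAIN 0

Derivation:
Event 1 (EXEC): [MAIN] PC=0: NOP
Event 2 (EXEC): [MAIN] PC=1: INC 1 -> ACC=1
Event 3 (EXEC): [MAIN] PC=2: INC 1 -> ACC=2
Event 4 (INT 0): INT 0 arrives: push (MAIN, PC=3), enter IRQ0 at PC=0 (depth now 1)
Event 5 (EXEC): [IRQ0] PC=0: DEC 1 -> ACC=1
Event 6 (EXEC): [IRQ0] PC=1: DEC 1 -> ACC=0
Event 7 (EXEC): [IRQ0] PC=2: DEC 1 -> ACC=-1
Event 8 (EXEC): [IRQ0] PC=3: IRET -> resume MAIN at PC=3 (depth now 0)
Event 9 (EXEC): [MAIN] PC=3: INC 4 -> ACC=3
Event 10 (EXEC): [MAIN] PC=4: HALT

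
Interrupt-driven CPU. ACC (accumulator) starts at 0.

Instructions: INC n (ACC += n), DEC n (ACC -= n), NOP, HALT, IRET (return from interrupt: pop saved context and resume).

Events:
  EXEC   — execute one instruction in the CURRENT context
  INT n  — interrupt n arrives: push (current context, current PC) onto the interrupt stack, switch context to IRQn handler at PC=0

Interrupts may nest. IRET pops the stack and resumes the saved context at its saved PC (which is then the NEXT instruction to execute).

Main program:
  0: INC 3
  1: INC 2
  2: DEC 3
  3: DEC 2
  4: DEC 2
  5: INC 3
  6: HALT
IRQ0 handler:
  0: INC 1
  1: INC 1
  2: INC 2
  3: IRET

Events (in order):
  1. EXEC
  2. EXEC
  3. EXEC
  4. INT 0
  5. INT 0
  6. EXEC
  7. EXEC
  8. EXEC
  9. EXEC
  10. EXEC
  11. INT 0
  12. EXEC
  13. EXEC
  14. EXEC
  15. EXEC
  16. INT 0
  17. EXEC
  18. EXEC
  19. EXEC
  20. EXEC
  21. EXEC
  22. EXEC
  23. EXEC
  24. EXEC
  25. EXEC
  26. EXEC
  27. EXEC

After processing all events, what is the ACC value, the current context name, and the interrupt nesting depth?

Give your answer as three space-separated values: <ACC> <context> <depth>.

Answer: 17 MAIN 0

Derivation:
Event 1 (EXEC): [MAIN] PC=0: INC 3 -> ACC=3
Event 2 (EXEC): [MAIN] PC=1: INC 2 -> ACC=5
Event 3 (EXEC): [MAIN] PC=2: DEC 3 -> ACC=2
Event 4 (INT 0): INT 0 arrives: push (MAIN, PC=3), enter IRQ0 at PC=0 (depth now 1)
Event 5 (INT 0): INT 0 arrives: push (IRQ0, PC=0), enter IRQ0 at PC=0 (depth now 2)
Event 6 (EXEC): [IRQ0] PC=0: INC 1 -> ACC=3
Event 7 (EXEC): [IRQ0] PC=1: INC 1 -> ACC=4
Event 8 (EXEC): [IRQ0] PC=2: INC 2 -> ACC=6
Event 9 (EXEC): [IRQ0] PC=3: IRET -> resume IRQ0 at PC=0 (depth now 1)
Event 10 (EXEC): [IRQ0] PC=0: INC 1 -> ACC=7
Event 11 (INT 0): INT 0 arrives: push (IRQ0, PC=1), enter IRQ0 at PC=0 (depth now 2)
Event 12 (EXEC): [IRQ0] PC=0: INC 1 -> ACC=8
Event 13 (EXEC): [IRQ0] PC=1: INC 1 -> ACC=9
Event 14 (EXEC): [IRQ0] PC=2: INC 2 -> ACC=11
Event 15 (EXEC): [IRQ0] PC=3: IRET -> resume IRQ0 at PC=1 (depth now 1)
Event 16 (INT 0): INT 0 arrives: push (IRQ0, PC=1), enter IRQ0 at PC=0 (depth now 2)
Event 17 (EXEC): [IRQ0] PC=0: INC 1 -> ACC=12
Event 18 (EXEC): [IRQ0] PC=1: INC 1 -> ACC=13
Event 19 (EXEC): [IRQ0] PC=2: INC 2 -> ACC=15
Event 20 (EXEC): [IRQ0] PC=3: IRET -> resume IRQ0 at PC=1 (depth now 1)
Event 21 (EXEC): [IRQ0] PC=1: INC 1 -> ACC=16
Event 22 (EXEC): [IRQ0] PC=2: INC 2 -> ACC=18
Event 23 (EXEC): [IRQ0] PC=3: IRET -> resume MAIN at PC=3 (depth now 0)
Event 24 (EXEC): [MAIN] PC=3: DEC 2 -> ACC=16
Event 25 (EXEC): [MAIN] PC=4: DEC 2 -> ACC=14
Event 26 (EXEC): [MAIN] PC=5: INC 3 -> ACC=17
Event 27 (EXEC): [MAIN] PC=6: HALT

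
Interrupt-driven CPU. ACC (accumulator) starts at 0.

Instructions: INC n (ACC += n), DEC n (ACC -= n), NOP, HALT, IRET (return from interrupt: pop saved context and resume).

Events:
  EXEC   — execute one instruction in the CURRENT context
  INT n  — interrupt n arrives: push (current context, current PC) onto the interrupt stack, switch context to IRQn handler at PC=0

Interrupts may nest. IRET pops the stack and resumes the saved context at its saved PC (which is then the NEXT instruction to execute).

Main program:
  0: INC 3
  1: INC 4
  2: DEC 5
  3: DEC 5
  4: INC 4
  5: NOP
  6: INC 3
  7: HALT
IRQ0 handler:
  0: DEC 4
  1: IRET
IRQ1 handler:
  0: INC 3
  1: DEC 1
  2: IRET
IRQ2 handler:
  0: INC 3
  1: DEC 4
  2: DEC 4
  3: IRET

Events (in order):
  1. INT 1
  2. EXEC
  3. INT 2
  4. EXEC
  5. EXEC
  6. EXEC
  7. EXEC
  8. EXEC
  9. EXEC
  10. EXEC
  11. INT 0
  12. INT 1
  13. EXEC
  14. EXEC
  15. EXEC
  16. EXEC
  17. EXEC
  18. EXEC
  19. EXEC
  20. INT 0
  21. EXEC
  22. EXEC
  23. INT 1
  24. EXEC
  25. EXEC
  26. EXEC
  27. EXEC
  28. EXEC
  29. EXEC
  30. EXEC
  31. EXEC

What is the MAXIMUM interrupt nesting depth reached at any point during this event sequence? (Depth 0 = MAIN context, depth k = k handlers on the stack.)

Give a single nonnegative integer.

Answer: 2

Derivation:
Event 1 (INT 1): INT 1 arrives: push (MAIN, PC=0), enter IRQ1 at PC=0 (depth now 1) [depth=1]
Event 2 (EXEC): [IRQ1] PC=0: INC 3 -> ACC=3 [depth=1]
Event 3 (INT 2): INT 2 arrives: push (IRQ1, PC=1), enter IRQ2 at PC=0 (depth now 2) [depth=2]
Event 4 (EXEC): [IRQ2] PC=0: INC 3 -> ACC=6 [depth=2]
Event 5 (EXEC): [IRQ2] PC=1: DEC 4 -> ACC=2 [depth=2]
Event 6 (EXEC): [IRQ2] PC=2: DEC 4 -> ACC=-2 [depth=2]
Event 7 (EXEC): [IRQ2] PC=3: IRET -> resume IRQ1 at PC=1 (depth now 1) [depth=1]
Event 8 (EXEC): [IRQ1] PC=1: DEC 1 -> ACC=-3 [depth=1]
Event 9 (EXEC): [IRQ1] PC=2: IRET -> resume MAIN at PC=0 (depth now 0) [depth=0]
Event 10 (EXEC): [MAIN] PC=0: INC 3 -> ACC=0 [depth=0]
Event 11 (INT 0): INT 0 arrives: push (MAIN, PC=1), enter IRQ0 at PC=0 (depth now 1) [depth=1]
Event 12 (INT 1): INT 1 arrives: push (IRQ0, PC=0), enter IRQ1 at PC=0 (depth now 2) [depth=2]
Event 13 (EXEC): [IRQ1] PC=0: INC 3 -> ACC=3 [depth=2]
Event 14 (EXEC): [IRQ1] PC=1: DEC 1 -> ACC=2 [depth=2]
Event 15 (EXEC): [IRQ1] PC=2: IRET -> resume IRQ0 at PC=0 (depth now 1) [depth=1]
Event 16 (EXEC): [IRQ0] PC=0: DEC 4 -> ACC=-2 [depth=1]
Event 17 (EXEC): [IRQ0] PC=1: IRET -> resume MAIN at PC=1 (depth now 0) [depth=0]
Event 18 (EXEC): [MAIN] PC=1: INC 4 -> ACC=2 [depth=0]
Event 19 (EXEC): [MAIN] PC=2: DEC 5 -> ACC=-3 [depth=0]
Event 20 (INT 0): INT 0 arrives: push (MAIN, PC=3), enter IRQ0 at PC=0 (depth now 1) [depth=1]
Event 21 (EXEC): [IRQ0] PC=0: DEC 4 -> ACC=-7 [depth=1]
Event 22 (EXEC): [IRQ0] PC=1: IRET -> resume MAIN at PC=3 (depth now 0) [depth=0]
Event 23 (INT 1): INT 1 arrives: push (MAIN, PC=3), enter IRQ1 at PC=0 (depth now 1) [depth=1]
Event 24 (EXEC): [IRQ1] PC=0: INC 3 -> ACC=-4 [depth=1]
Event 25 (EXEC): [IRQ1] PC=1: DEC 1 -> ACC=-5 [depth=1]
Event 26 (EXEC): [IRQ1] PC=2: IRET -> resume MAIN at PC=3 (depth now 0) [depth=0]
Event 27 (EXEC): [MAIN] PC=3: DEC 5 -> ACC=-10 [depth=0]
Event 28 (EXEC): [MAIN] PC=4: INC 4 -> ACC=-6 [depth=0]
Event 29 (EXEC): [MAIN] PC=5: NOP [depth=0]
Event 30 (EXEC): [MAIN] PC=6: INC 3 -> ACC=-3 [depth=0]
Event 31 (EXEC): [MAIN] PC=7: HALT [depth=0]
Max depth observed: 2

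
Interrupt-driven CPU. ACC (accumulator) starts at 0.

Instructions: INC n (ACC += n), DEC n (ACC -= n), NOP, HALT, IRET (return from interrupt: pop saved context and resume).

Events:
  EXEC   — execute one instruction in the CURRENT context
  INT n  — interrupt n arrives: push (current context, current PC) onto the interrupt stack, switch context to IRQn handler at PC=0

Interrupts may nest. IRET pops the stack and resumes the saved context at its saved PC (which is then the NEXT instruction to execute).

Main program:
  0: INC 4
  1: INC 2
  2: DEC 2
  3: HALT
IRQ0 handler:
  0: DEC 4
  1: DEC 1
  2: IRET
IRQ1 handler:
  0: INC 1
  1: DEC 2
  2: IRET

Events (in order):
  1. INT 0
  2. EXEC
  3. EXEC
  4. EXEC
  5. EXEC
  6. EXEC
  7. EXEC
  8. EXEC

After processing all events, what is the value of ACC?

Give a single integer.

Event 1 (INT 0): INT 0 arrives: push (MAIN, PC=0), enter IRQ0 at PC=0 (depth now 1)
Event 2 (EXEC): [IRQ0] PC=0: DEC 4 -> ACC=-4
Event 3 (EXEC): [IRQ0] PC=1: DEC 1 -> ACC=-5
Event 4 (EXEC): [IRQ0] PC=2: IRET -> resume MAIN at PC=0 (depth now 0)
Event 5 (EXEC): [MAIN] PC=0: INC 4 -> ACC=-1
Event 6 (EXEC): [MAIN] PC=1: INC 2 -> ACC=1
Event 7 (EXEC): [MAIN] PC=2: DEC 2 -> ACC=-1
Event 8 (EXEC): [MAIN] PC=3: HALT

Answer: -1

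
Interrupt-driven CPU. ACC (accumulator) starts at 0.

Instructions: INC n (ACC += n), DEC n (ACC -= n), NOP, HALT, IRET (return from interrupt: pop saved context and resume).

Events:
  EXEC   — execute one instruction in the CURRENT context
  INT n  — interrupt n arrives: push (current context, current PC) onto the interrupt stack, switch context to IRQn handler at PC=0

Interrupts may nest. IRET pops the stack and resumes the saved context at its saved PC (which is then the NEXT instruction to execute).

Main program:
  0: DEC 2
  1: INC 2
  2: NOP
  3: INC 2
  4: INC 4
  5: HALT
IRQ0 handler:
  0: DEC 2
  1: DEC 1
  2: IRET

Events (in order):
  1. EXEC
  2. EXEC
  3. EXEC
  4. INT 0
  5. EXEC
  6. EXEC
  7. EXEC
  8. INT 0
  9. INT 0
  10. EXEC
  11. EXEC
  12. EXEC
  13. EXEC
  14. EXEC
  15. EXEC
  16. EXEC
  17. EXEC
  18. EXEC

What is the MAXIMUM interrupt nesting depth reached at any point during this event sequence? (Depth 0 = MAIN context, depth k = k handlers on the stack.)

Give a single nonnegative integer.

Answer: 2

Derivation:
Event 1 (EXEC): [MAIN] PC=0: DEC 2 -> ACC=-2 [depth=0]
Event 2 (EXEC): [MAIN] PC=1: INC 2 -> ACC=0 [depth=0]
Event 3 (EXEC): [MAIN] PC=2: NOP [depth=0]
Event 4 (INT 0): INT 0 arrives: push (MAIN, PC=3), enter IRQ0 at PC=0 (depth now 1) [depth=1]
Event 5 (EXEC): [IRQ0] PC=0: DEC 2 -> ACC=-2 [depth=1]
Event 6 (EXEC): [IRQ0] PC=1: DEC 1 -> ACC=-3 [depth=1]
Event 7 (EXEC): [IRQ0] PC=2: IRET -> resume MAIN at PC=3 (depth now 0) [depth=0]
Event 8 (INT 0): INT 0 arrives: push (MAIN, PC=3), enter IRQ0 at PC=0 (depth now 1) [depth=1]
Event 9 (INT 0): INT 0 arrives: push (IRQ0, PC=0), enter IRQ0 at PC=0 (depth now 2) [depth=2]
Event 10 (EXEC): [IRQ0] PC=0: DEC 2 -> ACC=-5 [depth=2]
Event 11 (EXEC): [IRQ0] PC=1: DEC 1 -> ACC=-6 [depth=2]
Event 12 (EXEC): [IRQ0] PC=2: IRET -> resume IRQ0 at PC=0 (depth now 1) [depth=1]
Event 13 (EXEC): [IRQ0] PC=0: DEC 2 -> ACC=-8 [depth=1]
Event 14 (EXEC): [IRQ0] PC=1: DEC 1 -> ACC=-9 [depth=1]
Event 15 (EXEC): [IRQ0] PC=2: IRET -> resume MAIN at PC=3 (depth now 0) [depth=0]
Event 16 (EXEC): [MAIN] PC=3: INC 2 -> ACC=-7 [depth=0]
Event 17 (EXEC): [MAIN] PC=4: INC 4 -> ACC=-3 [depth=0]
Event 18 (EXEC): [MAIN] PC=5: HALT [depth=0]
Max depth observed: 2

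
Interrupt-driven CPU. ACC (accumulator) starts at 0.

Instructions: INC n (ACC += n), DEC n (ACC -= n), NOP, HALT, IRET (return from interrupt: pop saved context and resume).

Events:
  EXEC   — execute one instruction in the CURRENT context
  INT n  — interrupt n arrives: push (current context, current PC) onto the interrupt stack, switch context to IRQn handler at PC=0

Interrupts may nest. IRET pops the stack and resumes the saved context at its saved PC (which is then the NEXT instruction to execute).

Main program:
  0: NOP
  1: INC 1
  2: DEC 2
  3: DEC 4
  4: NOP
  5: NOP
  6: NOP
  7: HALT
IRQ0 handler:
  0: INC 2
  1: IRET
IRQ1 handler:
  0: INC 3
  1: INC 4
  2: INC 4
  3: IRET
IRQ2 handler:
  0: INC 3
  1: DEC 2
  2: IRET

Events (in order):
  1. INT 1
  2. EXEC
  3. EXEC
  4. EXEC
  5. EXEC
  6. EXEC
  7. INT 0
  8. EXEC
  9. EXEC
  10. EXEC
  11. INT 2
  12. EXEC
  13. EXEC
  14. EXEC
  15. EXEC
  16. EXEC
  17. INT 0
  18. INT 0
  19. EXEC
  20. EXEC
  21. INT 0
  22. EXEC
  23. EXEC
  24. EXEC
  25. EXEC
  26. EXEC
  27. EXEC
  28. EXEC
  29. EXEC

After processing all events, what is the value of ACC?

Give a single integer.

Event 1 (INT 1): INT 1 arrives: push (MAIN, PC=0), enter IRQ1 at PC=0 (depth now 1)
Event 2 (EXEC): [IRQ1] PC=0: INC 3 -> ACC=3
Event 3 (EXEC): [IRQ1] PC=1: INC 4 -> ACC=7
Event 4 (EXEC): [IRQ1] PC=2: INC 4 -> ACC=11
Event 5 (EXEC): [IRQ1] PC=3: IRET -> resume MAIN at PC=0 (depth now 0)
Event 6 (EXEC): [MAIN] PC=0: NOP
Event 7 (INT 0): INT 0 arrives: push (MAIN, PC=1), enter IRQ0 at PC=0 (depth now 1)
Event 8 (EXEC): [IRQ0] PC=0: INC 2 -> ACC=13
Event 9 (EXEC): [IRQ0] PC=1: IRET -> resume MAIN at PC=1 (depth now 0)
Event 10 (EXEC): [MAIN] PC=1: INC 1 -> ACC=14
Event 11 (INT 2): INT 2 arrives: push (MAIN, PC=2), enter IRQ2 at PC=0 (depth now 1)
Event 12 (EXEC): [IRQ2] PC=0: INC 3 -> ACC=17
Event 13 (EXEC): [IRQ2] PC=1: DEC 2 -> ACC=15
Event 14 (EXEC): [IRQ2] PC=2: IRET -> resume MAIN at PC=2 (depth now 0)
Event 15 (EXEC): [MAIN] PC=2: DEC 2 -> ACC=13
Event 16 (EXEC): [MAIN] PC=3: DEC 4 -> ACC=9
Event 17 (INT 0): INT 0 arrives: push (MAIN, PC=4), enter IRQ0 at PC=0 (depth now 1)
Event 18 (INT 0): INT 0 arrives: push (IRQ0, PC=0), enter IRQ0 at PC=0 (depth now 2)
Event 19 (EXEC): [IRQ0] PC=0: INC 2 -> ACC=11
Event 20 (EXEC): [IRQ0] PC=1: IRET -> resume IRQ0 at PC=0 (depth now 1)
Event 21 (INT 0): INT 0 arrives: push (IRQ0, PC=0), enter IRQ0 at PC=0 (depth now 2)
Event 22 (EXEC): [IRQ0] PC=0: INC 2 -> ACC=13
Event 23 (EXEC): [IRQ0] PC=1: IRET -> resume IRQ0 at PC=0 (depth now 1)
Event 24 (EXEC): [IRQ0] PC=0: INC 2 -> ACC=15
Event 25 (EXEC): [IRQ0] PC=1: IRET -> resume MAIN at PC=4 (depth now 0)
Event 26 (EXEC): [MAIN] PC=4: NOP
Event 27 (EXEC): [MAIN] PC=5: NOP
Event 28 (EXEC): [MAIN] PC=6: NOP
Event 29 (EXEC): [MAIN] PC=7: HALT

Answer: 15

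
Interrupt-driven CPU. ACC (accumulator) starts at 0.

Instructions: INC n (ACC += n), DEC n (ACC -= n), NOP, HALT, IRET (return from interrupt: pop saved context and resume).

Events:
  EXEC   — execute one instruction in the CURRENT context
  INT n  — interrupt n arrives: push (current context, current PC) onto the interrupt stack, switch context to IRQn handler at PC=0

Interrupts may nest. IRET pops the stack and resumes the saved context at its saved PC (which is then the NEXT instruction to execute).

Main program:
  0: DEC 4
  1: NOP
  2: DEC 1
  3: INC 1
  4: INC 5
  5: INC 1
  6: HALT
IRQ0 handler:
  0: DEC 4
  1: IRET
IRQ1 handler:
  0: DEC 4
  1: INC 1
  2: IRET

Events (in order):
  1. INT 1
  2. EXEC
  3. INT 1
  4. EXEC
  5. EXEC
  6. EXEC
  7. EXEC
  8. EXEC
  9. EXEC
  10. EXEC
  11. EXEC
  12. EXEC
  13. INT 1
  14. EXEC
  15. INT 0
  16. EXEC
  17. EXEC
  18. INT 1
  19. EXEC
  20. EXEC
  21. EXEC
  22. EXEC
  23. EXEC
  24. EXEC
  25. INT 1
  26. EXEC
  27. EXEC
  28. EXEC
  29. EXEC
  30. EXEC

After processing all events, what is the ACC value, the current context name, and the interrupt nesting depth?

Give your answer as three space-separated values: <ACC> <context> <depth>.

Event 1 (INT 1): INT 1 arrives: push (MAIN, PC=0), enter IRQ1 at PC=0 (depth now 1)
Event 2 (EXEC): [IRQ1] PC=0: DEC 4 -> ACC=-4
Event 3 (INT 1): INT 1 arrives: push (IRQ1, PC=1), enter IRQ1 at PC=0 (depth now 2)
Event 4 (EXEC): [IRQ1] PC=0: DEC 4 -> ACC=-8
Event 5 (EXEC): [IRQ1] PC=1: INC 1 -> ACC=-7
Event 6 (EXEC): [IRQ1] PC=2: IRET -> resume IRQ1 at PC=1 (depth now 1)
Event 7 (EXEC): [IRQ1] PC=1: INC 1 -> ACC=-6
Event 8 (EXEC): [IRQ1] PC=2: IRET -> resume MAIN at PC=0 (depth now 0)
Event 9 (EXEC): [MAIN] PC=0: DEC 4 -> ACC=-10
Event 10 (EXEC): [MAIN] PC=1: NOP
Event 11 (EXEC): [MAIN] PC=2: DEC 1 -> ACC=-11
Event 12 (EXEC): [MAIN] PC=3: INC 1 -> ACC=-10
Event 13 (INT 1): INT 1 arrives: push (MAIN, PC=4), enter IRQ1 at PC=0 (depth now 1)
Event 14 (EXEC): [IRQ1] PC=0: DEC 4 -> ACC=-14
Event 15 (INT 0): INT 0 arrives: push (IRQ1, PC=1), enter IRQ0 at PC=0 (depth now 2)
Event 16 (EXEC): [IRQ0] PC=0: DEC 4 -> ACC=-18
Event 17 (EXEC): [IRQ0] PC=1: IRET -> resume IRQ1 at PC=1 (depth now 1)
Event 18 (INT 1): INT 1 arrives: push (IRQ1, PC=1), enter IRQ1 at PC=0 (depth now 2)
Event 19 (EXEC): [IRQ1] PC=0: DEC 4 -> ACC=-22
Event 20 (EXEC): [IRQ1] PC=1: INC 1 -> ACC=-21
Event 21 (EXEC): [IRQ1] PC=2: IRET -> resume IRQ1 at PC=1 (depth now 1)
Event 22 (EXEC): [IRQ1] PC=1: INC 1 -> ACC=-20
Event 23 (EXEC): [IRQ1] PC=2: IRET -> resume MAIN at PC=4 (depth now 0)
Event 24 (EXEC): [MAIN] PC=4: INC 5 -> ACC=-15
Event 25 (INT 1): INT 1 arrives: push (MAIN, PC=5), enter IRQ1 at PC=0 (depth now 1)
Event 26 (EXEC): [IRQ1] PC=0: DEC 4 -> ACC=-19
Event 27 (EXEC): [IRQ1] PC=1: INC 1 -> ACC=-18
Event 28 (EXEC): [IRQ1] PC=2: IRET -> resume MAIN at PC=5 (depth now 0)
Event 29 (EXEC): [MAIN] PC=5: INC 1 -> ACC=-17
Event 30 (EXEC): [MAIN] PC=6: HALT

Answer: -17 MAIN 0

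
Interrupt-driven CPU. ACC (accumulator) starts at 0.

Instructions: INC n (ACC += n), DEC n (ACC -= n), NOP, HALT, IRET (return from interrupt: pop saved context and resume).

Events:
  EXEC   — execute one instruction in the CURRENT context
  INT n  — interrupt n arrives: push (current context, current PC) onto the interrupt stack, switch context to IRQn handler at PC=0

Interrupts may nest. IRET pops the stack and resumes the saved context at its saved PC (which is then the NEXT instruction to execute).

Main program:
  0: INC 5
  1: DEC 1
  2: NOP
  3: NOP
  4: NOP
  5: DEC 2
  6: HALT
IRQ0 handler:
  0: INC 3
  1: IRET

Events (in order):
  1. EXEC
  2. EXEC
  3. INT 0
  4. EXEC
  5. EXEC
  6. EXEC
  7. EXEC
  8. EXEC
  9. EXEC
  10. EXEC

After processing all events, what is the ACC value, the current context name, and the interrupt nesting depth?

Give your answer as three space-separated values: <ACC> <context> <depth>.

Event 1 (EXEC): [MAIN] PC=0: INC 5 -> ACC=5
Event 2 (EXEC): [MAIN] PC=1: DEC 1 -> ACC=4
Event 3 (INT 0): INT 0 arrives: push (MAIN, PC=2), enter IRQ0 at PC=0 (depth now 1)
Event 4 (EXEC): [IRQ0] PC=0: INC 3 -> ACC=7
Event 5 (EXEC): [IRQ0] PC=1: IRET -> resume MAIN at PC=2 (depth now 0)
Event 6 (EXEC): [MAIN] PC=2: NOP
Event 7 (EXEC): [MAIN] PC=3: NOP
Event 8 (EXEC): [MAIN] PC=4: NOP
Event 9 (EXEC): [MAIN] PC=5: DEC 2 -> ACC=5
Event 10 (EXEC): [MAIN] PC=6: HALT

Answer: 5 MAIN 0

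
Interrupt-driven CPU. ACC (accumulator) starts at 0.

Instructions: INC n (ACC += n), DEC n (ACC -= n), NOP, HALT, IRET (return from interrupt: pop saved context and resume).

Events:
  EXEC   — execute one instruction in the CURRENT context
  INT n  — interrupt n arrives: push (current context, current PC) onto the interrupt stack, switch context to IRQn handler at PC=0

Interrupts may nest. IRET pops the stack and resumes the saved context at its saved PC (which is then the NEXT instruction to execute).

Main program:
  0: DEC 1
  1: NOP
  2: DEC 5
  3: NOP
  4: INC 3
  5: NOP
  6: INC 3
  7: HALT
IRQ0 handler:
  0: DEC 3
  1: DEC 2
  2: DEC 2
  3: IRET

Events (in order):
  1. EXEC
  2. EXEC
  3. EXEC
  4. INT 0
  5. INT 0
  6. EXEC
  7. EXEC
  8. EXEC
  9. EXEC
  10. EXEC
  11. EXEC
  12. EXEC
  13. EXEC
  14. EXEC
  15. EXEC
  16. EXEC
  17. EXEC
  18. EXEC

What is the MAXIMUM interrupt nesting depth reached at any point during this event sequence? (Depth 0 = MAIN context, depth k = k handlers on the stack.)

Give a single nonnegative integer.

Event 1 (EXEC): [MAIN] PC=0: DEC 1 -> ACC=-1 [depth=0]
Event 2 (EXEC): [MAIN] PC=1: NOP [depth=0]
Event 3 (EXEC): [MAIN] PC=2: DEC 5 -> ACC=-6 [depth=0]
Event 4 (INT 0): INT 0 arrives: push (MAIN, PC=3), enter IRQ0 at PC=0 (depth now 1) [depth=1]
Event 5 (INT 0): INT 0 arrives: push (IRQ0, PC=0), enter IRQ0 at PC=0 (depth now 2) [depth=2]
Event 6 (EXEC): [IRQ0] PC=0: DEC 3 -> ACC=-9 [depth=2]
Event 7 (EXEC): [IRQ0] PC=1: DEC 2 -> ACC=-11 [depth=2]
Event 8 (EXEC): [IRQ0] PC=2: DEC 2 -> ACC=-13 [depth=2]
Event 9 (EXEC): [IRQ0] PC=3: IRET -> resume IRQ0 at PC=0 (depth now 1) [depth=1]
Event 10 (EXEC): [IRQ0] PC=0: DEC 3 -> ACC=-16 [depth=1]
Event 11 (EXEC): [IRQ0] PC=1: DEC 2 -> ACC=-18 [depth=1]
Event 12 (EXEC): [IRQ0] PC=2: DEC 2 -> ACC=-20 [depth=1]
Event 13 (EXEC): [IRQ0] PC=3: IRET -> resume MAIN at PC=3 (depth now 0) [depth=0]
Event 14 (EXEC): [MAIN] PC=3: NOP [depth=0]
Event 15 (EXEC): [MAIN] PC=4: INC 3 -> ACC=-17 [depth=0]
Event 16 (EXEC): [MAIN] PC=5: NOP [depth=0]
Event 17 (EXEC): [MAIN] PC=6: INC 3 -> ACC=-14 [depth=0]
Event 18 (EXEC): [MAIN] PC=7: HALT [depth=0]
Max depth observed: 2

Answer: 2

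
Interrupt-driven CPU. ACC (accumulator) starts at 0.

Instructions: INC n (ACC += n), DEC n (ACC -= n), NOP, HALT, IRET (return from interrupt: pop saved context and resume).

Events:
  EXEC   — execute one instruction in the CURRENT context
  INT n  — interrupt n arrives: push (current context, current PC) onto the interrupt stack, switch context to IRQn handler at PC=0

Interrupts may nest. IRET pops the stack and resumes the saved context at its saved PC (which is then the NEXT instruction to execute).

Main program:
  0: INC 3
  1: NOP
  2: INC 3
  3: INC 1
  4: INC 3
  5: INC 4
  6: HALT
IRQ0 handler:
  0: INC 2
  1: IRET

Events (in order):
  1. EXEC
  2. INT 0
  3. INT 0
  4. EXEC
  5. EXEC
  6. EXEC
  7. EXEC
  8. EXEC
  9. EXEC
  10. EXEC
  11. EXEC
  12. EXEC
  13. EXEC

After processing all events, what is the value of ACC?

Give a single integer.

Answer: 18

Derivation:
Event 1 (EXEC): [MAIN] PC=0: INC 3 -> ACC=3
Event 2 (INT 0): INT 0 arrives: push (MAIN, PC=1), enter IRQ0 at PC=0 (depth now 1)
Event 3 (INT 0): INT 0 arrives: push (IRQ0, PC=0), enter IRQ0 at PC=0 (depth now 2)
Event 4 (EXEC): [IRQ0] PC=0: INC 2 -> ACC=5
Event 5 (EXEC): [IRQ0] PC=1: IRET -> resume IRQ0 at PC=0 (depth now 1)
Event 6 (EXEC): [IRQ0] PC=0: INC 2 -> ACC=7
Event 7 (EXEC): [IRQ0] PC=1: IRET -> resume MAIN at PC=1 (depth now 0)
Event 8 (EXEC): [MAIN] PC=1: NOP
Event 9 (EXEC): [MAIN] PC=2: INC 3 -> ACC=10
Event 10 (EXEC): [MAIN] PC=3: INC 1 -> ACC=11
Event 11 (EXEC): [MAIN] PC=4: INC 3 -> ACC=14
Event 12 (EXEC): [MAIN] PC=5: INC 4 -> ACC=18
Event 13 (EXEC): [MAIN] PC=6: HALT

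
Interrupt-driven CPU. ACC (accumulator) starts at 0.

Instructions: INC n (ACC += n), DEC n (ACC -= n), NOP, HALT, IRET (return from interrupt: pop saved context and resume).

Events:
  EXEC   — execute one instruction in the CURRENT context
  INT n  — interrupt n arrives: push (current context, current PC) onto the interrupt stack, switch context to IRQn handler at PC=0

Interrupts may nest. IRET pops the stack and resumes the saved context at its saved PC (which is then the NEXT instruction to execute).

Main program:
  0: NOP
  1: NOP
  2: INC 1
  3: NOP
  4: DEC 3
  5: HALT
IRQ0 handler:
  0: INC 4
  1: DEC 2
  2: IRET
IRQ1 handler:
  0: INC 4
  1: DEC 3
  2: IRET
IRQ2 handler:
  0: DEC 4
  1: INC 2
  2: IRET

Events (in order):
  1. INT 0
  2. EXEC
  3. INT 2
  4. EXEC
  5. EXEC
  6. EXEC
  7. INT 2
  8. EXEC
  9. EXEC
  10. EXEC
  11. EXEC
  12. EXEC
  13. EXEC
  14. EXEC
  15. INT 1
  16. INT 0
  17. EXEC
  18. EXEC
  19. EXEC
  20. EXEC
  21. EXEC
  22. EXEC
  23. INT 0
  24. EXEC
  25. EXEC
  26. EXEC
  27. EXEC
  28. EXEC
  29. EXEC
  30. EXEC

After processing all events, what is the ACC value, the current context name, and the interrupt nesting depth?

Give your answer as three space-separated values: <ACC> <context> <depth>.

Answer: 1 MAIN 0

Derivation:
Event 1 (INT 0): INT 0 arrives: push (MAIN, PC=0), enter IRQ0 at PC=0 (depth now 1)
Event 2 (EXEC): [IRQ0] PC=0: INC 4 -> ACC=4
Event 3 (INT 2): INT 2 arrives: push (IRQ0, PC=1), enter IRQ2 at PC=0 (depth now 2)
Event 4 (EXEC): [IRQ2] PC=0: DEC 4 -> ACC=0
Event 5 (EXEC): [IRQ2] PC=1: INC 2 -> ACC=2
Event 6 (EXEC): [IRQ2] PC=2: IRET -> resume IRQ0 at PC=1 (depth now 1)
Event 7 (INT 2): INT 2 arrives: push (IRQ0, PC=1), enter IRQ2 at PC=0 (depth now 2)
Event 8 (EXEC): [IRQ2] PC=0: DEC 4 -> ACC=-2
Event 9 (EXEC): [IRQ2] PC=1: INC 2 -> ACC=0
Event 10 (EXEC): [IRQ2] PC=2: IRET -> resume IRQ0 at PC=1 (depth now 1)
Event 11 (EXEC): [IRQ0] PC=1: DEC 2 -> ACC=-2
Event 12 (EXEC): [IRQ0] PC=2: IRET -> resume MAIN at PC=0 (depth now 0)
Event 13 (EXEC): [MAIN] PC=0: NOP
Event 14 (EXEC): [MAIN] PC=1: NOP
Event 15 (INT 1): INT 1 arrives: push (MAIN, PC=2), enter IRQ1 at PC=0 (depth now 1)
Event 16 (INT 0): INT 0 arrives: push (IRQ1, PC=0), enter IRQ0 at PC=0 (depth now 2)
Event 17 (EXEC): [IRQ0] PC=0: INC 4 -> ACC=2
Event 18 (EXEC): [IRQ0] PC=1: DEC 2 -> ACC=0
Event 19 (EXEC): [IRQ0] PC=2: IRET -> resume IRQ1 at PC=0 (depth now 1)
Event 20 (EXEC): [IRQ1] PC=0: INC 4 -> ACC=4
Event 21 (EXEC): [IRQ1] PC=1: DEC 3 -> ACC=1
Event 22 (EXEC): [IRQ1] PC=2: IRET -> resume MAIN at PC=2 (depth now 0)
Event 23 (INT 0): INT 0 arrives: push (MAIN, PC=2), enter IRQ0 at PC=0 (depth now 1)
Event 24 (EXEC): [IRQ0] PC=0: INC 4 -> ACC=5
Event 25 (EXEC): [IRQ0] PC=1: DEC 2 -> ACC=3
Event 26 (EXEC): [IRQ0] PC=2: IRET -> resume MAIN at PC=2 (depth now 0)
Event 27 (EXEC): [MAIN] PC=2: INC 1 -> ACC=4
Event 28 (EXEC): [MAIN] PC=3: NOP
Event 29 (EXEC): [MAIN] PC=4: DEC 3 -> ACC=1
Event 30 (EXEC): [MAIN] PC=5: HALT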